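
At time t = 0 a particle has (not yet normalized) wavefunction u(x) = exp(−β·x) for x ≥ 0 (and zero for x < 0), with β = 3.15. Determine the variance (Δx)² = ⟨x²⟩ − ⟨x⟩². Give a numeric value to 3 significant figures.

Compute ⟨x⟩ and ⟨x²⟩ separately, then (Δx)² = ⟨x²⟩ − ⟨x⟩².
Every integrand reduces to terms xʲ·e^(−2βx) on [0, ∞); use ∫₀^∞ xʲ·e^(−2βx) dx = j!/(2β)^(j+1).
Normalization: ∫|u|² dx = 0.15873.
⟨x⟩ = 0.15873 and ⟨x²⟩ = 0.050391.
(Δx)² = 0.050391 − (0.15873)² = 0.025195.

0.0252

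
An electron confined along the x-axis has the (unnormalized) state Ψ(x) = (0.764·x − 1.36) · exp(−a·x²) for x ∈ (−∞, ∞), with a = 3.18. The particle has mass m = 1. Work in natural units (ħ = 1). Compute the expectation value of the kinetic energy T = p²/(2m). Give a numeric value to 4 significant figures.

1.667

T = −(ħ²/2m) d²/dx², so ⟨T⟩ = −(ħ²/2m) ∫ Ψ*·Ψ'' dx / ∫|Ψ|² dx; with m = 1.
Expand each integrand as polynomial × e^(−2ax²) and use ∫x^(2j)·e^(−2ax²) dx = (2j−1)!!/(4a)^j · √(π/(2a)), odd powers → 0; here √(π/(2a)) = 0.70282. Differentiate with the product rule, d/dx e^(−ax²) = −2ax·e^(−ax²).
State is unnormalized: ∫|Ψ|² dx = 1.3322, and ∫Ψ*·(−ħ²/2m · Ψ'') dx = 2.2207, so ⟨T⟩ = 2.2207 / 1.3322.
⟨T⟩ = 1.6670.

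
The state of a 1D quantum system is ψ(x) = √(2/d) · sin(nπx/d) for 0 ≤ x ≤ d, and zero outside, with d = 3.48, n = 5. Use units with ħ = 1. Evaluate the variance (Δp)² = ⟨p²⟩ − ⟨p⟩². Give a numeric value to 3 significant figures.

Compute ⟨p⟩ and ⟨p²⟩ separately; (Δp)² = ⟨p²⟩ − ⟨p⟩².
d/dx sin(nπx/d) = (nπ/d)·cos(nπx/d) and d²/dx² sin(nπx/d) = −(nπ/d)²·sin(nπx/d); on 0 ≤ x ≤ d, ∫sin²(nπx/d) dx = d/2 and ∫sin(nπx/d)·cos(nπx/d) dx = 0.
⟨p⟩ = 0.0000 and ⟨p²⟩ = 20.374.
(Δp)² = 20.374 − (0.0000)² = 20.374.

20.4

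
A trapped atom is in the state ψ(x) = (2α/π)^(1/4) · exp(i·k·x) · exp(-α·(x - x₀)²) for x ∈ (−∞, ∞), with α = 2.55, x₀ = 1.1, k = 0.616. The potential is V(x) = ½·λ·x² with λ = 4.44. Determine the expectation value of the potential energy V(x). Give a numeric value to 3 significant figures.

2.90

⟨V⟩ = ∫ V(x)·|ψ|² dx.
Gaussian moments (u = x − x₀): ∫u^(2j)·e^(−2αu²) du = (2j−1)!!/(4α)^j · √(π/(2α)), odd powers integrate to 0; here √(π/(2α)) = 0.78486.
⟨V⟩ = 2.9038.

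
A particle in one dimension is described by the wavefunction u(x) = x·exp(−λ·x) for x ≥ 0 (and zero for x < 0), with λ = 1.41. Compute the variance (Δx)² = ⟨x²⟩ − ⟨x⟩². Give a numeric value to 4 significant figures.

0.3772

Compute ⟨x⟩ and ⟨x²⟩ separately, then (Δx)² = ⟨x²⟩ − ⟨x⟩².
Every integrand reduces to terms xʲ·e^(−2λx) on [0, ∞); use ∫₀^∞ xʲ·e^(−2λx) dx = j!/(2λ)^(j+1).
Normalization: ∫|u|² dx = 0.089183.
⟨x⟩ = 1.0638 and ⟨x²⟩ = 1.5090.
(Δx)² = 1.5090 − (1.0638)² = 0.37724.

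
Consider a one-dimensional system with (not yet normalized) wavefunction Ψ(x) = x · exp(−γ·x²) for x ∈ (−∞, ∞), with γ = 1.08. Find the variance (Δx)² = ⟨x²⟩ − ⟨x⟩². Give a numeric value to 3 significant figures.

0.694

Compute ⟨x⟩ and ⟨x²⟩ separately, then (Δx)² = ⟨x²⟩ − ⟨x⟩².
Expand each integrand as polynomial × e^(−2γx²) and use ∫x^(2j)·e^(−2γx²) dx = (2j−1)!!/(4γ)^j · √(π/(2γ)), odd powers → 0; here √(π/(2γ)) = 1.2060.
Normalization: ∫|Ψ|² dx = 0.27917.
⟨x⟩ = 0.0000 and ⟨x²⟩ = 0.69444.
(Δx)² = 0.69444 − (0.0000)² = 0.69444.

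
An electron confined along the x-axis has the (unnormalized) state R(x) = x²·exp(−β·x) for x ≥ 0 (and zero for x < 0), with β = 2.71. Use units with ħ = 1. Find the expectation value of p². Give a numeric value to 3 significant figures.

2.45

p² R = −ħ² d²R/dx²; ⟨p²⟩ = −ħ² ∫ R*·R'' dx / ∫|R|² dx.
Differentiate x²·exp(−β·x) with the product rule; every integrand then reduces to terms xʲ·e^(−2βx) on [0, ∞), with ∫₀^∞ xʲ·e^(−2βx) dx = j!/(2β)^(j+1).
State is unnormalized: ∫|R|² dx = 0.0051312, and ∫R*·(−ħ² R'') dx = 0.012561, so ⟨p²⟩ = 0.012561 / 0.0051312.
⟨p²⟩ = 2.4480.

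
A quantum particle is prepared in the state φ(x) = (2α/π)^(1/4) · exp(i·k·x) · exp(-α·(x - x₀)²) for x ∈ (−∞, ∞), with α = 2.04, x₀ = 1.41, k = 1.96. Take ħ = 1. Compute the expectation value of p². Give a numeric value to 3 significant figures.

p² φ = −ħ² d²φ/dx²; ⟨p²⟩ = −ħ² ∫ φ*·φ'' dx.
Gaussian moments (u = x − x₀): ∫u^(2j)·e^(−2αu²) du = (2j−1)!!/(4α)^j · √(π/(2α)), odd powers integrate to 0; here √(π/(2α)) = 0.87750. Derivatives: φ′ = (ik − 2αu)·φ, φ″ = ((ik − 2αu)² − 2α)·φ; the odd-in-u pieces drop out.
⟨p²⟩ = 5.8816.

5.88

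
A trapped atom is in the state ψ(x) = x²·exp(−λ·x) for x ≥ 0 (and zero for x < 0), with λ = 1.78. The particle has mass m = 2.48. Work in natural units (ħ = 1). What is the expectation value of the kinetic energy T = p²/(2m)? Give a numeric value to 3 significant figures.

0.213

T = −(ħ²/2m) d²/dx², so ⟨T⟩ = −(ħ²/2m) ∫ ψ*·ψ'' dx / ∫|ψ|² dx; with m = 2.48.
Differentiate x²·exp(−λ·x) with the product rule; every integrand then reduces to terms xʲ·e^(−2λx) on [0, ∞), with ∫₀^∞ xʲ·e^(−2λx) dx = j!/(2λ)^(j+1).
State is unnormalized: ∫|ψ|² dx = 0.041972, and ∫ψ*·(−ħ²/2m · ψ'') dx = 0.0089371, so ⟨T⟩ = 0.0089371 / 0.041972.
⟨T⟩ = 0.21293.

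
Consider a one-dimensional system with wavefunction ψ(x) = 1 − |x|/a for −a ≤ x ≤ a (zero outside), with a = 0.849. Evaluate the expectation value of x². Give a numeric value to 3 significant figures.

⟨x²⟩ = ∫ x²·|ψ|² dx / ∫|ψ|² dx (integrals over the domain).
ψ is even, so ∫ over [−a, a] = 2∫₀ᵃ with ψ = 1 − x/a there: ∫₀ᵃ (1 − x/a)² dx = a/3, ∫₀ᵃ x²(1 − x/a)² dx = a³/30, ∫₀ᵃ x⁴(1 − x/a)² dx = a⁵/105.
State is unnormalized: ∫|ψ|² dx = 0.56600, and ∫ψ*·x²·ψ dx = 0.040797, so ⟨x²⟩ = 0.040797 / 0.56600.
⟨x²⟩ = 0.072080.

0.0721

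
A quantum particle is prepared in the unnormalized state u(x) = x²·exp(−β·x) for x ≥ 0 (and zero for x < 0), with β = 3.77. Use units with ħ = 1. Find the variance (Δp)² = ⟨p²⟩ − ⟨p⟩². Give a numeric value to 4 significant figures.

Compute ⟨p⟩ and ⟨p²⟩ separately; (Δp)² = ⟨p²⟩ − ⟨p⟩².
Differentiate x²·exp(−β·x) with the product rule; every integrand then reduces to terms xʲ·e^(−2βx) on [0, ∞), with ∫₀^∞ xʲ·e^(−2βx) dx = j!/(2β)^(j+1).
Normalization: ∫|u|² dx = 0.00098481.
⟨p⟩ = 0.0000 and ⟨p²⟩ = 4.7376.
(Δp)² = 4.7376 − (0.0000)² = 4.7376.

4.738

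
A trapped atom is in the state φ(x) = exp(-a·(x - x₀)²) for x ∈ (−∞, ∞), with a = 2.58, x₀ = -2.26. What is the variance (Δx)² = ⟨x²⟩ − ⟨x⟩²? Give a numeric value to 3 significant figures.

0.0969

Compute ⟨x⟩ and ⟨x²⟩ separately, then (Δx)² = ⟨x²⟩ − ⟨x⟩².
Gaussian moments (u = x − x₀): ∫u^(2j)·e^(−2au²) du = (2j−1)!!/(4a)^j · √(π/(2a)), odd powers integrate to 0; here √(π/(2a)) = 0.78028.
Normalization: ∫|φ|² dx = 0.78028.
⟨x⟩ = -2.2600 and ⟨x²⟩ = 5.2045.
(Δx)² = 5.2045 − (-2.2600)² = 0.096899.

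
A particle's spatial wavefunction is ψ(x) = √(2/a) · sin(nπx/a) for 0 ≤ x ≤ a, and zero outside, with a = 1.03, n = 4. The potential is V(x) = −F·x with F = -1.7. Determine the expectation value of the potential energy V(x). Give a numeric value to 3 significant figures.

0.876

⟨V⟩ = ∫ V(x)·|ψ|² dx.
With sin²θ = (1 − cos2θ)/2 on 0 ≤ x ≤ a: ∫sin²(nπx/a) dx = a/2, ∫x·sin²(nπx/a) dx = a²/4, ∫x²·sin²(nπx/a) dx = a³·(1/6 − 1/(4n²π²)); higher powers xᵏ the same way, integrating xᵏ·cos(2nπx/a) by parts.
⟨V⟩ = 0.87550.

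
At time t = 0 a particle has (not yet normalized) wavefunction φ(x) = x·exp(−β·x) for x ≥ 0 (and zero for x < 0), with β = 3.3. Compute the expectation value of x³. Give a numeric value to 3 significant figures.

⟨x³⟩ = ∫ x³·|φ|² dx / ∫|φ|² dx (integrals over the domain).
Every integrand reduces to terms xʲ·e^(−2βx) on [0, ∞); use ∫₀^∞ xʲ·e^(−2βx) dx = j!/(2β)^(j+1).
State is unnormalized: ∫|φ|² dx = 0.0069566, and ∫φ*·x³·φ dx = 0.0014518, so ⟨x³⟩ = 0.0014518 / 0.0069566.
⟨x³⟩ = 0.20870.

0.209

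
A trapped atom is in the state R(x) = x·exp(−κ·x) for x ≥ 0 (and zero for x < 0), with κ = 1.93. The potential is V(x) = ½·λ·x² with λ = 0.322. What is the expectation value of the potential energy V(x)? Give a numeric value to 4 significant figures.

⟨V⟩ = ∫ V(x)·|R|² dx / ∫|R|² dx.
Every integrand reduces to terms xʲ·e^(−2κx) on [0, ∞); use ∫₀^∞ xʲ·e^(−2κx) dx = j!/(2κ)^(j+1).
State is unnormalized: ∫|R|² dx = 0.034775, and ∫R*·V(x)·R dx = 0.0045092, so ⟨V⟩ = 0.0045092 / 0.034775.
⟨V⟩ = 0.12967.

0.1297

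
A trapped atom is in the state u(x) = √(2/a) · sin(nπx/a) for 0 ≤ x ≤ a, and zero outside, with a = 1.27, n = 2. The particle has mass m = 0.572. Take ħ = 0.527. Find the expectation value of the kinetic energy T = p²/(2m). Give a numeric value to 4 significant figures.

T = −(ħ²/2m) d²/dx², so ⟨T⟩ = −(ħ²/2m) ∫ u*·u'' dx; with m = 0.572.
d/dx sin(nπx/a) = (nπ/a)·cos(nπx/a) and d²/dx² sin(nπx/a) = −(nπ/a)²·sin(nπx/a); on 0 ≤ x ≤ a, ∫sin²(nπx/a) dx = a/2 and ∫sin(nπx/a)·cos(nπx/a) dx = 0.
⟨T⟩ = 5.9422.

5.942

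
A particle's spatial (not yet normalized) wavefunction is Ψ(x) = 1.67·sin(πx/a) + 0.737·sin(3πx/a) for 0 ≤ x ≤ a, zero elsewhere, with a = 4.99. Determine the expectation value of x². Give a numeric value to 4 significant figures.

⟨x²⟩ = ∫ x²·|Ψ|² dx / ∫|Ψ|² dx (integrals over the domain).
On 0 ≤ x ≤ a (j ≠ l): ∫sin²(jπx/a) dx = a/2, ∫sin(jπx/a)·sin(lπx/a) dx = 0; diagonal moments ∫x·sin²(jπx/a) dx = a²/4, ∫x²·sin²(jπx/a) dx = a³·(1/6 − 1/(4j²π²)); cross terms ∫x·sin(jπx/a)·sin(lπx/a) dx = 0 for j + l even and −4jla²/(π²(j² − l²)²) for j + l odd, ∫x²·sin(jπx/a)·sin(lπx/a) dx = (−1)^(j+l)·4jla³/(π²(j² − l²)²); higher powers the same way via product-to-sum and parts.
State is unnormalized: ∫|Ψ|² dx = 8.3135, and ∫Ψ*·x²·Ψ dx = 65.845, so ⟨x²⟩ = 65.845 / 8.3135.
⟨x²⟩ = 7.9203.

7.920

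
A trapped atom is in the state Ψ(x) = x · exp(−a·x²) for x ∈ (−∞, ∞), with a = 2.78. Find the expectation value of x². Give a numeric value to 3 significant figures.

0.270

⟨x²⟩ = ∫ x²·|Ψ|² dx / ∫|Ψ|² dx (integrals over the domain).
Expand each integrand as polynomial × e^(−2ax²) and use ∫x^(2j)·e^(−2ax²) dx = (2j−1)!!/(4a)^j · √(π/(2a)), odd powers → 0; here √(π/(2a)) = 0.75169.
State is unnormalized: ∫|Ψ|² dx = 0.067598, and ∫Ψ*·x²·Ψ dx = 0.018237, so ⟨x²⟩ = 0.018237 / 0.067598.
⟨x²⟩ = 0.26978.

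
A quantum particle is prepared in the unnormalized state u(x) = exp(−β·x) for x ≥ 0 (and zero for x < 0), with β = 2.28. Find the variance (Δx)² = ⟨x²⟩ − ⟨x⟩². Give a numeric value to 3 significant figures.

Compute ⟨x⟩ and ⟨x²⟩ separately, then (Δx)² = ⟨x²⟩ − ⟨x⟩².
Every integrand reduces to terms xʲ·e^(−2βx) on [0, ∞); use ∫₀^∞ xʲ·e^(−2βx) dx = j!/(2β)^(j+1).
Normalization: ∫|u|² dx = 0.21930.
⟨x⟩ = 0.21930 and ⟨x²⟩ = 0.096183.
(Δx)² = 0.096183 − (0.21930)² = 0.048092.

0.0481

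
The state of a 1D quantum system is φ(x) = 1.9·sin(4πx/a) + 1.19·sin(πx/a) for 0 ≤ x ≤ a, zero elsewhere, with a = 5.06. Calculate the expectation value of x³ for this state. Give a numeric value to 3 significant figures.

26.8

⟨x³⟩ = ∫ x³·|φ|² dx / ∫|φ|² dx (integrals over the domain).
On 0 ≤ x ≤ a (j ≠ l): ∫sin²(jπx/a) dx = a/2, ∫sin(jπx/a)·sin(lπx/a) dx = 0; diagonal moments ∫x·sin²(jπx/a) dx = a²/4, ∫x²·sin²(jπx/a) dx = a³·(1/6 − 1/(4j²π²)); cross terms ∫x·sin(jπx/a)·sin(lπx/a) dx = 0 for j + l even and −4jla²/(π²(j² − l²)²) for j + l odd, ∫x²·sin(jπx/a)·sin(lπx/a) dx = (−1)^(j+l)·4jla³/(π²(j² − l²)²); higher powers the same way via product-to-sum and parts.
State is unnormalized: ∫|φ|² dx = 12.716, and ∫φ*·x³·φ dx = 340.89, so ⟨x³⟩ = 340.89 / 12.716.
⟨x³⟩ = 26.808.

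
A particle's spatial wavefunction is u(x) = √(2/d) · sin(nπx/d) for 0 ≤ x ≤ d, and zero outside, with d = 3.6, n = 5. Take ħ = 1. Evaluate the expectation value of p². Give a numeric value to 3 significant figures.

19.0

p² u = −ħ² d²u/dx²; ⟨p²⟩ = −ħ² ∫ u*·u'' dx.
d/dx sin(nπx/d) = (nπ/d)·cos(nπx/d) and d²/dx² sin(nπx/d) = −(nπ/d)²·sin(nπx/d); on 0 ≤ x ≤ d, ∫sin²(nπx/d) dx = d/2 and ∫sin(nπx/d)·cos(nπx/d) dx = 0.
⟨p²⟩ = 19.039.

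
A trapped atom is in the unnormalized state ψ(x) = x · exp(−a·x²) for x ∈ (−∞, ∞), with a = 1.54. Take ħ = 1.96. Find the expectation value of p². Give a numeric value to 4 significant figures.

17.75

p² ψ = −ħ² d²ψ/dx²; ⟨p²⟩ = −ħ² ∫ ψ*·ψ'' dx / ∫|ψ|² dx.
Expand each integrand as polynomial × e^(−2ax²) and use ∫x^(2j)·e^(−2ax²) dx = (2j−1)!!/(4a)^j · √(π/(2a)), odd powers → 0; here √(π/(2a)) = 1.0099. Differentiate with the product rule, d/dx e^(−ax²) = −2ax·e^(−ax²).
State is unnormalized: ∫|ψ|² dx = 0.16395, and ∫ψ*·(−ħ² ψ'') dx = 2.9099, so ⟨p²⟩ = 2.9099 / 0.16395.
⟨p²⟩ = 17.748.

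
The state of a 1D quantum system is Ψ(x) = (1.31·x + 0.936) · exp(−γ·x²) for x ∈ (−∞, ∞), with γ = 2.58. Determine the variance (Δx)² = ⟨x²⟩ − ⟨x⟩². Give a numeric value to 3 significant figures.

Compute ⟨x⟩ and ⟨x²⟩ separately, then (Δx)² = ⟨x²⟩ − ⟨x⟩².
Expand each integrand as polynomial × e^(−2γx²) and use ∫x^(2j)·e^(−2γx²) dx = (2j−1)!!/(4γ)^j · √(π/(2γ)), odd powers → 0; here √(π/(2γ)) = 0.78028.
Normalization: ∫|Ψ|² dx = 0.81335.
⟨x⟩ = 0.22797 and ⟨x²⟩ = 0.12782.
(Δx)² = 0.12782 − (0.22797)² = 0.075847.

0.0758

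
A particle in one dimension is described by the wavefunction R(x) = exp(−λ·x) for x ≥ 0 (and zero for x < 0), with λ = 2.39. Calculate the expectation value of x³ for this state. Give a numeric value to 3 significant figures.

⟨x³⟩ = ∫ x³·|R|² dx / ∫|R|² dx (integrals over the domain).
Every integrand reduces to terms xʲ·e^(−2λx) on [0, ∞); use ∫₀^∞ xʲ·e^(−2λx) dx = j!/(2λ)^(j+1).
State is unnormalized: ∫|R|² dx = 0.20921, and ∫R*·x³·R dx = 0.011493, so ⟨x³⟩ = 0.011493 / 0.20921.
⟨x³⟩ = 0.054937.

0.0549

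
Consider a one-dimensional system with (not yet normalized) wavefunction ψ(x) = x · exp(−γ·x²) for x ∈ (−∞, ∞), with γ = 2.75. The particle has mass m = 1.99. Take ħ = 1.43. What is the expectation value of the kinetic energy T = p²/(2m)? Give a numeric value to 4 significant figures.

T = −(ħ²/2m) d²/dx², so ⟨T⟩ = −(ħ²/2m) ∫ ψ*·ψ'' dx / ∫|ψ|² dx; with m = 1.99.
Expand each integrand as polynomial × e^(−2γx²) and use ∫x^(2j)·e^(−2γx²) dx = (2j−1)!!/(4γ)^j · √(π/(2γ)), odd powers → 0; here √(π/(2γ)) = 0.75578. Differentiate with the product rule, d/dx e^(−γx²) = −2γx·e^(−γx²).
State is unnormalized: ∫|ψ|² dx = 0.068707, and ∫ψ*·(−ħ²/2m · ψ'') dx = 0.29124, so ⟨T⟩ = 0.29124 / 0.068707.
⟨T⟩ = 4.2388.

4.239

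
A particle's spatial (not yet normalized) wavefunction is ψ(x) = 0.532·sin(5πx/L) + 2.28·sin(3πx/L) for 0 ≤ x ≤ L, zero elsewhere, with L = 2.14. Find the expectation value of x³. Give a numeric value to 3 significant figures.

2.68

⟨x³⟩ = ∫ x³·|ψ|² dx / ∫|ψ|² dx (integrals over the domain).
On 0 ≤ x ≤ L (j ≠ l): ∫sin²(jπx/L) dx = L/2, ∫sin(jπx/L)·sin(lπx/L) dx = 0; diagonal moments ∫x·sin²(jπx/L) dx = L²/4, ∫x²·sin²(jπx/L) dx = L³·(1/6 − 1/(4j²π²)); cross terms ∫x·sin(jπx/L)·sin(lπx/L) dx = 0 for j + l even and −4jlL²/(π²(j² − l²)²) for j + l odd, ∫x²·sin(jπx/L)·sin(lπx/L) dx = (−1)^(j+l)·4jlL³/(π²(j² − l²)²); higher powers the same way via product-to-sum and parts.
State is unnormalized: ∫|ψ|² dx = 5.8651, and ∫ψ*·x³·ψ dx = 15.713, so ⟨x³⟩ = 15.713 / 5.8651.
⟨x³⟩ = 2.6791.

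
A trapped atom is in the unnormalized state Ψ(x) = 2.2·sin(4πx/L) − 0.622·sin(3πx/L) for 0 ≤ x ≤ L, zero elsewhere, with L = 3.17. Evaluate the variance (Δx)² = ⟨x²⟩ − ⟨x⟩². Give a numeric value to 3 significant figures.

Compute ⟨x⟩ and ⟨x²⟩ separately, then (Δx)² = ⟨x²⟩ − ⟨x⟩².
On 0 ≤ x ≤ L (j ≠ l): ∫sin²(jπx/L) dx = L/2, ∫sin(jπx/L)·sin(lπx/L) dx = 0; diagonal moments ∫x·sin²(jπx/L) dx = L²/4, ∫x²·sin²(jπx/L) dx = L³·(1/6 − 1/(4j²π²)); cross terms ∫x·sin(jπx/L)·sin(lπx/L) dx = 0 for j + l even and −4jlL²/(π²(j² − l²)²) for j + l odd, ∫x²·sin(jπx/L)·sin(lπx/L) dx = (−1)^(j+l)·4jlL³/(π²(j² − l²)²); higher powers the same way via product-to-sum and parts.
Normalization: ∫|Ψ|² dx = 8.2846.
⟨x⟩ = 1.9145 and ⟨x²⟩ = 4.3604.
(Δx)² = 4.3604 − (1.9145)² = 0.69520.

0.695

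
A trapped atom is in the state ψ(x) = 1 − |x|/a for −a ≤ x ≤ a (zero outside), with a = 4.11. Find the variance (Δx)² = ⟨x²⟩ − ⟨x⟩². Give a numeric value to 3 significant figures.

Compute ⟨x⟩ and ⟨x²⟩ separately, then (Δx)² = ⟨x²⟩ − ⟨x⟩².
ψ is even, so ∫ over [−a, a] = 2∫₀ᵃ with ψ = 1 − x/a there: ∫₀ᵃ (1 − x/a)² dx = a/3, ∫₀ᵃ x²(1 − x/a)² dx = a³/30, ∫₀ᵃ x⁴(1 − x/a)² dx = a⁵/105.
Normalization: ∫|ψ|² dx = 2.7400.
⟨x⟩ = 0.0000 and ⟨x²⟩ = 1.6892.
(Δx)² = 1.6892 − (0.0000)² = 1.6892.

1.69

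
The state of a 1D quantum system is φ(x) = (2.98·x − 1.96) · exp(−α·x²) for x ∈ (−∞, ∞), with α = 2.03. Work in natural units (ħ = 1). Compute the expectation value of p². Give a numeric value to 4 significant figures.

p² φ = −ħ² d²φ/dx²; ⟨p²⟩ = −ħ² ∫ φ*·φ'' dx / ∫|φ|² dx.
Expand each integrand as polynomial × e^(−2αx²) and use ∫x^(2j)·e^(−2αx²) dx = (2j−1)!!/(4α)^j · √(π/(2α)), odd powers → 0; here √(π/(2α)) = 0.87965. Differentiate with the product rule, d/dx e^(−αx²) = −2αx·e^(−αx²).
State is unnormalized: ∫|φ|² dx = 4.3413, and ∫φ*·(−ħ² φ'') dx = 12.719, so ⟨p²⟩ = 12.719 / 4.3413.
⟨p²⟩ = 2.9297.

2.930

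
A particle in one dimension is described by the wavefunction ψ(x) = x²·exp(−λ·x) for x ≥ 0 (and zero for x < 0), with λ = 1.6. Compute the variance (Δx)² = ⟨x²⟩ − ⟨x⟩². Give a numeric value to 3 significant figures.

0.488

Compute ⟨x⟩ and ⟨x²⟩ separately, then (Δx)² = ⟨x²⟩ − ⟨x⟩².
Every integrand reduces to terms xʲ·e^(−2λx) on [0, ∞); use ∫₀^∞ xʲ·e^(−2λx) dx = j!/(2λ)^(j+1).
Normalization: ∫|ψ|² dx = 0.071526.
⟨x⟩ = 1.5625 and ⟨x²⟩ = 2.9297.
(Δx)² = 2.9297 − (1.5625)² = 0.48828.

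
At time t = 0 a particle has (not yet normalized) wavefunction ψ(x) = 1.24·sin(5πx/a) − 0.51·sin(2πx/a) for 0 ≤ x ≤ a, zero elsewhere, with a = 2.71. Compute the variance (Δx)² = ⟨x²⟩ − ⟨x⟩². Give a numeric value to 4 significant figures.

0.5846

Compute ⟨x⟩ and ⟨x²⟩ separately, then (Δx)² = ⟨x²⟩ − ⟨x⟩².
On 0 ≤ x ≤ a (j ≠ l): ∫sin²(jπx/a) dx = a/2, ∫sin(jπx/a)·sin(lπx/a) dx = 0; diagonal moments ∫x·sin²(jπx/a) dx = a²/4, ∫x²·sin²(jπx/a) dx = a³·(1/6 − 1/(4j²π²)); cross terms ∫x·sin(jπx/a)·sin(lπx/a) dx = 0 for j + l even and −4jla²/(π²(j² − l²)²) for j + l odd, ∫x²·sin(jπx/a)·sin(lπx/a) dx = (−1)^(j+l)·4jla³/(π²(j² − l²)²); higher powers the same way via product-to-sum and parts.
Normalization: ∫|ψ|² dx = 2.4359.
⟨x⟩ = 1.3900 and ⟨x²⟩ = 2.5168.
(Δx)² = 2.5168 − (1.3900)² = 0.58459.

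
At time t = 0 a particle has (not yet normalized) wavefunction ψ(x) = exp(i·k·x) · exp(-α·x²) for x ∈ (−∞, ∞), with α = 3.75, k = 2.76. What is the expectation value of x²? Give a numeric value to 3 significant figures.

0.0667

⟨x²⟩ = ∫ x²·|ψ|² dx / ∫|ψ|² dx (integrals over the domain).
Gaussian moments: ∫x^(2j)·e^(−2αx²) dx = (2j−1)!!/(4α)^j · √(π/(2α)), odd powers integrate to 0; here √(π/(2α)) = 0.64721.
State is unnormalized: ∫|ψ|² dx = 0.64721, and ∫ψ*·x²·ψ dx = 0.043147, so ⟨x²⟩ = 0.043147 / 0.64721.
⟨x²⟩ = 0.066667.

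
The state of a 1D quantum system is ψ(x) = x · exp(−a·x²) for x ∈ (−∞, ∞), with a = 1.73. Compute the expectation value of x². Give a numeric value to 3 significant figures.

⟨x²⟩ = ∫ x²·|ψ|² dx / ∫|ψ|² dx (integrals over the domain).
Expand each integrand as polynomial × e^(−2ax²) and use ∫x^(2j)·e^(−2ax²) dx = (2j−1)!!/(4a)^j · √(π/(2a)), odd powers → 0; here √(π/(2a)) = 0.95288.
State is unnormalized: ∫|ψ|² dx = 0.13770, and ∫ψ*·x²·ψ dx = 0.059696, so ⟨x²⟩ = 0.059696 / 0.13770.
⟨x²⟩ = 0.43353.

0.434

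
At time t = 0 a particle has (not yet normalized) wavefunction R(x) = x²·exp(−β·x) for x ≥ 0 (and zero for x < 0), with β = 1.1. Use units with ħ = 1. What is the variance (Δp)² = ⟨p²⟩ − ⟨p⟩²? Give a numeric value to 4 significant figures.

Compute ⟨p⟩ and ⟨p²⟩ separately; (Δp)² = ⟨p²⟩ − ⟨p⟩².
Differentiate x²·exp(−β·x) with the product rule; every integrand then reduces to terms xʲ·e^(−2βx) on [0, ∞), with ∫₀^∞ xʲ·e^(−2βx) dx = j!/(2β)^(j+1).
Normalization: ∫|R|² dx = 0.46569.
⟨p⟩ = 0.0000 and ⟨p²⟩ = 0.40333.
(Δp)² = 0.40333 − (0.0000)² = 0.40333.

0.4033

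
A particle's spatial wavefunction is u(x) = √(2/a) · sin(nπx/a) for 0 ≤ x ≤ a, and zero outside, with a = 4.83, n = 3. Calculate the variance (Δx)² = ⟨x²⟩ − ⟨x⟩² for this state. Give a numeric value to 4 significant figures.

1.813

Compute ⟨x⟩ and ⟨x²⟩ separately, then (Δx)² = ⟨x²⟩ − ⟨x⟩².
With sin²θ = (1 − cos2θ)/2 on 0 ≤ x ≤ a: ∫sin²(nπx/a) dx = a/2, ∫x·sin²(nπx/a) dx = a²/4, ∫x²·sin²(nπx/a) dx = a³·(1/6 − 1/(4n²π²)); higher powers xᵏ the same way, integrating xᵏ·cos(2nπx/a) by parts.
⟨x⟩ = 2.4150 and ⟨x²⟩ = 7.6450.
(Δx)² = 7.6450 − (2.4150)² = 1.8128.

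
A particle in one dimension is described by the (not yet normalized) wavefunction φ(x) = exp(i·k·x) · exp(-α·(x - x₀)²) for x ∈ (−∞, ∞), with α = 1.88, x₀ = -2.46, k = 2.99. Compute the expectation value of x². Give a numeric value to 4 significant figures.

⟨x²⟩ = ∫ x²·|φ|² dx / ∫|φ|² dx (integrals over the domain).
Gaussian moments (u = x − x₀): ∫u^(2j)·e^(−2αu²) du = (2j−1)!!/(4α)^j · √(π/(2α)), odd powers integrate to 0; here √(π/(2α)) = 0.91407.
State is unnormalized: ∫|φ|² dx = 0.91407, and ∫φ*·x²·φ dx = 5.6532, so ⟨x²⟩ = 5.6532 / 0.91407.
⟨x²⟩ = 6.1846.

6.185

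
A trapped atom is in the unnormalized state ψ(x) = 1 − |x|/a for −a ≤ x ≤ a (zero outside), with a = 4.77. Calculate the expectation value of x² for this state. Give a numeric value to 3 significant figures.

⟨x²⟩ = ∫ x²·|ψ|² dx / ∫|ψ|² dx (integrals over the domain).
ψ is even, so ∫ over [−a, a] = 2∫₀ᵃ with ψ = 1 − x/a there: ∫₀ᵃ (1 − x/a)² dx = a/3, ∫₀ᵃ x²(1 − x/a)² dx = a³/30, ∫₀ᵃ x⁴(1 − x/a)² dx = a⁵/105.
State is unnormalized: ∫|ψ|² dx = 3.1800, and ∫ψ*·x²·ψ dx = 7.2354, so ⟨x²⟩ = 7.2354 / 3.1800.
⟨x²⟩ = 2.2753.

2.28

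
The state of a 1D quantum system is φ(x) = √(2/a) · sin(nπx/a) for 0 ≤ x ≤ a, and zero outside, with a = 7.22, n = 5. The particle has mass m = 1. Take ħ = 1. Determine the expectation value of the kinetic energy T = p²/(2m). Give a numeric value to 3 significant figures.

2.37

T = −(ħ²/2m) d²/dx², so ⟨T⟩ = −(ħ²/2m) ∫ φ*·φ'' dx; with m = 1.
d/dx sin(nπx/a) = (nπ/a)·cos(nπx/a) and d²/dx² sin(nπx/a) = −(nπ/a)²·sin(nπx/a); on 0 ≤ x ≤ a, ∫sin²(nπx/a) dx = a/2 and ∫sin(nπx/a)·cos(nπx/a) dx = 0.
⟨T⟩ = 2.3667.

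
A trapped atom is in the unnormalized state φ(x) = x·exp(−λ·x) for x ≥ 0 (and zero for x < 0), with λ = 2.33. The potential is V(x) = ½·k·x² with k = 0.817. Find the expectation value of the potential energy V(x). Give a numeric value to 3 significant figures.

0.226

⟨V⟩ = ∫ V(x)·|φ|² dx / ∫|φ|² dx.
Every integrand reduces to terms xʲ·e^(−2λx) on [0, ∞); use ∫₀^∞ xʲ·e^(−2λx) dx = j!/(2λ)^(j+1).
State is unnormalized: ∫|φ|² dx = 0.019764, and ∫φ*·V(x)·φ dx = 0.0044614, so ⟨V⟩ = 0.0044614 / 0.019764.
⟨V⟩ = 0.22574.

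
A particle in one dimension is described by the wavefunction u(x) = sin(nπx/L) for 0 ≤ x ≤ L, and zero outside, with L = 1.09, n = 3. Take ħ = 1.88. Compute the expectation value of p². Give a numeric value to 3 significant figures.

p² u = −ħ² d²u/dx²; ⟨p²⟩ = −ħ² ∫ u*·u'' dx / ∫|u|² dx.
d/dx sin(nπx/L) = (nπ/L)·cos(nπx/L) and d²/dx² sin(nπx/L) = −(nπ/L)²·sin(nπx/L); on 0 ≤ x ≤ L, ∫sin²(nπx/L) dx = L/2 and ∫sin(nπx/L)·cos(nπx/L) dx = 0.
State is unnormalized: ∫|u|² dx = 0.54500, and ∫u*·(−ħ² u'') dx = 144.01, so ⟨p²⟩ = 144.01 / 0.54500.
⟨p²⟩ = 264.24.

264.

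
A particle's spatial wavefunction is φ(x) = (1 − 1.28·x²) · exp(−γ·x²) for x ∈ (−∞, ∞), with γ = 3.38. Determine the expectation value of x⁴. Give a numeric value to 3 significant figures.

0.00719

⟨x⁴⟩ = ∫ x⁴·|φ|² dx / ∫|φ|² dx (integrals over the domain).
Expand each integrand as polynomial × e^(−2γx²) and use ∫x^(2j)·e^(−2γx²) dx = (2j−1)!!/(4γ)^j · √(π/(2γ)), odd powers → 0; here √(π/(2γ)) = 0.68171.
State is unnormalized: ∫|φ|² dx = 0.57096, and ∫φ*·x⁴·φ dx = 0.0041058, so ⟨x⁴⟩ = 0.0041058 / 0.57096.
⟨x⁴⟩ = 0.0071910.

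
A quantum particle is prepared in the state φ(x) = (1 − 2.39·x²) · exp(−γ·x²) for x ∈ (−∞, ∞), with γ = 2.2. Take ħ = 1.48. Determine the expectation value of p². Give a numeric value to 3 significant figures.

14.6

p² φ = −ħ² d²φ/dx²; ⟨p²⟩ = −ħ² ∫ φ*·φ'' dx / ∫|φ|² dx.
Expand each integrand as polynomial × e^(−2γx²) and use ∫x^(2j)·e^(−2γx²) dx = (2j−1)!!/(4γ)^j · √(π/(2γ)), odd powers → 0; here √(π/(2γ)) = 0.84498. Differentiate with the product rule, d/dx e^(−γx²) = −2γx·e^(−γx²).
State is unnormalized: ∫|φ|² dx = 0.57299, and ∫φ*·(−ħ² φ'') dx = 8.3861, so ⟨p²⟩ = 8.3861 / 0.57299.
⟨p²⟩ = 14.636.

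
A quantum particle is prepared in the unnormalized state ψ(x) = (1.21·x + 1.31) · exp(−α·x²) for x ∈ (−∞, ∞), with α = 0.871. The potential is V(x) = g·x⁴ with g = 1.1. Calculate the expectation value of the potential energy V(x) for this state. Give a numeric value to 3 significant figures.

0.486

⟨V⟩ = ∫ V(x)·|ψ|² dx / ∫|ψ|² dx.
Expand each integrand as polynomial × e^(−2αx²) and use ∫x^(2j)·e^(−2αx²) dx = (2j−1)!!/(4α)^j · √(π/(2α)), odd powers → 0; here √(π/(2α)) = 1.3429.
State is unnormalized: ∫|ψ|² dx = 2.8689, and ∫ψ*·V(x)·ψ dx = 1.3937, so ⟨V⟩ = 1.3937 / 2.8689.
⟨V⟩ = 0.48578.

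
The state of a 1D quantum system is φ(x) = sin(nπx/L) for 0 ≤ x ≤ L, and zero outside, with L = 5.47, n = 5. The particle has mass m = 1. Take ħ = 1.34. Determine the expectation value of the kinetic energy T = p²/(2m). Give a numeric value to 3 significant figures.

7.40

T = −(ħ²/2m) d²/dx², so ⟨T⟩ = −(ħ²/2m) ∫ φ*·φ'' dx / ∫|φ|² dx; with m = 1.
d/dx sin(nπx/L) = (nπ/L)·cos(nπx/L) and d²/dx² sin(nπx/L) = −(nπ/L)²·sin(nπx/L); on 0 ≤ x ≤ L, ∫sin²(nπx/L) dx = L/2 and ∫sin(nπx/L)·cos(nπx/L) dx = 0.
State is unnormalized: ∫|φ|² dx = 2.7350, and ∫φ*·(−ħ²/2m · φ'') dx = 20.249, so ⟨T⟩ = 20.249 / 2.7350.
⟨T⟩ = 7.4036.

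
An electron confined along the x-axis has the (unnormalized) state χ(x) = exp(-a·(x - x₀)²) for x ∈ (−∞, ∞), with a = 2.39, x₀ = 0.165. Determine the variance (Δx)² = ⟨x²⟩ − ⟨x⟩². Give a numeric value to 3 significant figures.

0.105

Compute ⟨x⟩ and ⟨x²⟩ separately, then (Δx)² = ⟨x²⟩ − ⟨x⟩².
Gaussian moments (u = x − x₀): ∫u^(2j)·e^(−2au²) du = (2j−1)!!/(4a)^j · √(π/(2a)), odd powers integrate to 0; here √(π/(2a)) = 0.81070.
Normalization: ∫|χ|² dx = 0.81070.
⟨x⟩ = 0.16500 and ⟨x²⟩ = 0.13183.
(Δx)² = 0.13183 − (0.16500)² = 0.10460.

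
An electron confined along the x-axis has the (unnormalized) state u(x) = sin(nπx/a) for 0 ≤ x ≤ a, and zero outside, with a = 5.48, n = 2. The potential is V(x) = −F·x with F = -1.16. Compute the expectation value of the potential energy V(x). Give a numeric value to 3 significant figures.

⟨V⟩ = ∫ V(x)·|u|² dx / ∫|u|² dx.
With sin²θ = (1 − cos2θ)/2 on 0 ≤ x ≤ a: ∫sin²(nπx/a) dx = a/2, ∫x·sin²(nπx/a) dx = a²/4, ∫x²·sin²(nπx/a) dx = a³·(1/6 − 1/(4n²π²)); higher powers xᵏ the same way, integrating xᵏ·cos(2nπx/a) by parts.
State is unnormalized: ∫|u|² dx = 2.7400, and ∫u*·V(x)·u dx = 8.7088, so ⟨V⟩ = 8.7088 / 2.7400.
⟨V⟩ = 3.1784.

3.18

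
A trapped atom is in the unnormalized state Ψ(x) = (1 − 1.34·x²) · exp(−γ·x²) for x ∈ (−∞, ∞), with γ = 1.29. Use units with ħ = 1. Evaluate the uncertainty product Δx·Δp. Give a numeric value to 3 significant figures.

Δx = √(⟨x²⟩−⟨x⟩²), Δp = √(⟨p²⟩−⟨p⟩²).
Expand each integrand as polynomial × e^(−2γx²) and use ∫x^(2j)·e^(−2γx²) dx = (2j−1)!!/(4γ)^j · √(π/(2γ)), odd powers → 0; here √(π/(2γ)) = 1.1035. Differentiate with the product rule, d/dx e^(−γx²) = −2γx·e^(−γx²).
Normalization: ∫|Ψ|² dx = 0.75361.
⟨x⟩ = 0.0000, ⟨x²⟩ = 0.12867 ⇒ Δx = 0.35871.
⟨p⟩ = 0.0000, ⟨p²⟩ = 3.7617 ⇒ Δp = 1.9395.
Δx·Δp = 0.69572.

0.696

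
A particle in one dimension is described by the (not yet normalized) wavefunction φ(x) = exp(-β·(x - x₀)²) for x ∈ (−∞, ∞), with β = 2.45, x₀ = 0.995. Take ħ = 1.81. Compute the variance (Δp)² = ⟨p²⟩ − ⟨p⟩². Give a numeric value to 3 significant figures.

Compute ⟨p⟩ and ⟨p²⟩ separately; (Δp)² = ⟨p²⟩ − ⟨p⟩².
Gaussian moments (u = x − x₀): ∫u^(2j)·e^(−2βu²) du = (2j−1)!!/(4β)^j · √(π/(2β)), odd powers integrate to 0; here √(π/(2β)) = 0.80071. Derivatives: d/dx e^(−βu²) = −2βu·e^(−βu²), d²/dx² e^(−βu²) = (4β²u² − 2β)·e^(−βu²).
Normalization: ∫|φ|² dx = 0.80071.
⟨p⟩ = 0.0000 and ⟨p²⟩ = 8.0264.
(Δp)² = 8.0264 − (0.0000)² = 8.0264.

8.03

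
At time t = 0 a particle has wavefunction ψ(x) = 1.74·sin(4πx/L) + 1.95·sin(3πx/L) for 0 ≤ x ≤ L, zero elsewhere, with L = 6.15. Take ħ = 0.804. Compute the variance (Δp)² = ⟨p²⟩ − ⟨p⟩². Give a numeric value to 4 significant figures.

2.042

Compute ⟨p⟩ and ⟨p²⟩ separately; (Δp)² = ⟨p²⟩ − ⟨p⟩².
d²/dx² sin(jπx/L) = −(jπ/L)²·sin(jπx/L); on 0 ≤ x ≤ L, ∫sin²(jπx/L) dx = L/2 and ∫sin(jπx/L)·sin(lπx/L) dx = 0 for j ≠ l, so only diagonal terms survive in ∫|ψ|² and ∫ψ·ψ″; ∫ψ·ψ′ dx = [ψ²/2] between the walls = 0.
Normalization: ∫|ψ|² dx = 21.003.
⟨p⟩ = 0.0000 and ⟨p²⟩ = 2.0415.
(Δp)² = 2.0415 − (0.0000)² = 2.0415.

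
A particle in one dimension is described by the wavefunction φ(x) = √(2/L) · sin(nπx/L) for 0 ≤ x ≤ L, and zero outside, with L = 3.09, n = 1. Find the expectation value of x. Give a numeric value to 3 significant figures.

⟨x⟩ = ∫ x·|φ|² dx (integrals over the domain).
With sin²θ = (1 − cos2θ)/2 on 0 ≤ x ≤ L: ∫sin²(nπx/L) dx = L/2, ∫x·sin²(nπx/L) dx = L²/4, ∫x²·sin²(nπx/L) dx = L³·(1/6 − 1/(4n²π²)); higher powers xᵏ the same way, integrating xᵏ·cos(2nπx/L) by parts.
⟨x⟩ = 1.5450.

1.55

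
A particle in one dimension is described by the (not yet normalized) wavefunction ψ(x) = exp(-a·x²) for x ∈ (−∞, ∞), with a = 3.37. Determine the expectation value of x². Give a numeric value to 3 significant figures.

⟨x²⟩ = ∫ x²·|ψ|² dx / ∫|ψ|² dx (integrals over the domain).
Gaussian moments: ∫x^(2j)·e^(−2ax²) dx = (2j−1)!!/(4a)^j · √(π/(2a)), odd powers integrate to 0; here √(π/(2a)) = 0.68272.
State is unnormalized: ∫|ψ|² dx = 0.68272, and ∫ψ*·x²·ψ dx = 0.050647, so ⟨x²⟩ = 0.050647 / 0.68272.
⟨x²⟩ = 0.074184.

0.0742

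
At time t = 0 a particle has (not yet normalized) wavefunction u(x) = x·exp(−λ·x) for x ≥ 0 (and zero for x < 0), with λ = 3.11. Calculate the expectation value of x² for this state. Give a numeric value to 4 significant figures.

⟨x²⟩ = ∫ x²·|u|² dx / ∫|u|² dx (integrals over the domain).
Every integrand reduces to terms xʲ·e^(−2λx) on [0, ∞); use ∫₀^∞ xʲ·e^(−2λx) dx = j!/(2λ)^(j+1).
State is unnormalized: ∫|u|² dx = 0.0083111, and ∫u*·x²·u dx = 0.0025779, so ⟨x²⟩ = 0.0025779 / 0.0083111.
⟨x²⟩ = 0.31017.

0.3102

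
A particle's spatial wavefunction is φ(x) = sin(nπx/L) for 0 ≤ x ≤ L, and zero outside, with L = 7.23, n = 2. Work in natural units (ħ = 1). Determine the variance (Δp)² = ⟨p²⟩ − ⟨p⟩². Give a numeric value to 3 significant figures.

0.755

Compute ⟨p⟩ and ⟨p²⟩ separately; (Δp)² = ⟨p²⟩ − ⟨p⟩².
d/dx sin(nπx/L) = (nπ/L)·cos(nπx/L) and d²/dx² sin(nπx/L) = −(nπ/L)²·sin(nπx/L); on 0 ≤ x ≤ L, ∫sin²(nπx/L) dx = L/2 and ∫sin(nπx/L)·cos(nπx/L) dx = 0.
Normalization: ∫|φ|² dx = 3.6150.
⟨p⟩ = 0.0000 and ⟨p²⟩ = 0.75524.
(Δp)² = 0.75524 − (0.0000)² = 0.75524.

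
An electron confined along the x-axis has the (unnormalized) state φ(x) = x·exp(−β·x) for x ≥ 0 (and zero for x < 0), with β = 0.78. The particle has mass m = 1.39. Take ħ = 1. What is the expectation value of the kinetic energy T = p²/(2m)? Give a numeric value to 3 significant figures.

0.219

T = −(ħ²/2m) d²/dx², so ⟨T⟩ = −(ħ²/2m) ∫ φ*·φ'' dx / ∫|φ|² dx; with m = 1.39.
Differentiate x·exp(−β·x) with the product rule; every integrand then reduces to terms xʲ·e^(−2βx) on [0, ∞), with ∫₀^∞ xʲ·e^(−2βx) dx = j!/(2β)^(j+1).
State is unnormalized: ∫|φ|² dx = 0.52681, and ∫φ*·(−ħ²/2m · φ'') dx = 0.11529, so ⟨T⟩ = 0.11529 / 0.52681.
⟨T⟩ = 0.21885.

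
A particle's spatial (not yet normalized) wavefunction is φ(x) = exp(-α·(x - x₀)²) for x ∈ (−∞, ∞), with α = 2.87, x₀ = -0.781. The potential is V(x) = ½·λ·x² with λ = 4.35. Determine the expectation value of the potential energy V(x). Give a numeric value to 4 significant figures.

⟨V⟩ = ∫ V(x)·|φ|² dx / ∫|φ|² dx.
Gaussian moments (u = x − x₀): ∫u^(2j)·e^(−2αu²) du = (2j−1)!!/(4α)^j · √(π/(2α)), odd powers integrate to 0; here √(π/(2α)) = 0.73981.
State is unnormalized: ∫|φ|² dx = 0.73981, and ∫φ*·V(x)·φ dx = 1.1216, so ⟨V⟩ = 1.1216 / 0.73981.
⟨V⟩ = 1.5161.

1.516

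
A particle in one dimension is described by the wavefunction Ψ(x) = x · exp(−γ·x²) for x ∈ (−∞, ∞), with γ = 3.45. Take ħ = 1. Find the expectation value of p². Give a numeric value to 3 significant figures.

p² Ψ = −ħ² d²Ψ/dx²; ⟨p²⟩ = −ħ² ∫ Ψ*·Ψ'' dx / ∫|Ψ|² dx.
Expand each integrand as polynomial × e^(−2γx²) and use ∫x^(2j)·e^(−2γx²) dx = (2j−1)!!/(4γ)^j · √(π/(2γ)), odd powers → 0; here √(π/(2γ)) = 0.67476. Differentiate with the product rule, d/dx e^(−γx²) = −2γx·e^(−γx²).
State is unnormalized: ∫|Ψ|² dx = 0.048896, and ∫Ψ*·(−ħ² Ψ'') dx = 0.50607, so ⟨p²⟩ = 0.50607 / 0.048896.
⟨p²⟩ = 10.350.

10.4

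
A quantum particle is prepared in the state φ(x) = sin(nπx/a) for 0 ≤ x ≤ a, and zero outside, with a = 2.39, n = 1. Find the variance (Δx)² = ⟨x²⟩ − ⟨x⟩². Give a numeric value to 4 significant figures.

Compute ⟨x⟩ and ⟨x²⟩ separately, then (Δx)² = ⟨x²⟩ − ⟨x⟩².
With sin²θ = (1 − cos2θ)/2 on 0 ≤ x ≤ a: ∫sin²(nπx/a) dx = a/2, ∫x·sin²(nπx/a) dx = a²/4, ∫x²·sin²(nπx/a) dx = a³·(1/6 − 1/(4n²π²)); higher powers xᵏ the same way, integrating xᵏ·cos(2nπx/a) by parts.
Normalization: ∫|φ|² dx = 1.1950.
⟨x⟩ = 1.1950 and ⟨x²⟩ = 1.6147.
(Δx)² = 1.6147 − (1.1950)² = 0.18663.

0.1866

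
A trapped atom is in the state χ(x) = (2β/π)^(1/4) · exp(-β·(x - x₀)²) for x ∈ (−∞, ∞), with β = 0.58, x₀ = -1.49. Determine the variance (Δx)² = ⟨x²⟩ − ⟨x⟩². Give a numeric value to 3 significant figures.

Compute ⟨x⟩ and ⟨x²⟩ separately, then (Δx)² = ⟨x²⟩ − ⟨x⟩².
Gaussian moments (u = x − x₀): ∫u^(2j)·e^(−2βu²) du = (2j−1)!!/(4β)^j · √(π/(2β)), odd powers integrate to 0; here √(π/(2β)) = 1.6457.
⟨x⟩ = -1.4900 and ⟨x²⟩ = 2.6511.
(Δx)² = 2.6511 − (-1.4900)² = 0.43103.

0.431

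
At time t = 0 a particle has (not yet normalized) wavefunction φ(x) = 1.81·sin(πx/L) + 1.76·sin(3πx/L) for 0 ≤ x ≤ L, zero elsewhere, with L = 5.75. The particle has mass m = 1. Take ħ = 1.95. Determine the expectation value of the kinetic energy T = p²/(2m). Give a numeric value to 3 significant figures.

T = −(ħ²/2m) d²/dx², so ⟨T⟩ = −(ħ²/2m) ∫ φ*·φ'' dx / ∫|φ|² dx; with m = 1.
d²/dx² sin(jπx/L) = −(jπ/L)²·sin(jπx/L); on 0 ≤ x ≤ L, ∫sin²(jπx/L) dx = L/2 and ∫sin(jπx/L)·sin(lπx/L) dx = 0 for j ≠ l, so only diagonal terms survive in ∫|φ|² and ∫φ·φ″; ∫φ·φ′ dx = [φ²/2] between the walls = 0.
State is unnormalized: ∫|φ|² dx = 18.324, and ∫φ*·(−ħ²/2m · φ'') dx = 50.835, so ⟨T⟩ = 50.835 / 18.324.
⟨T⟩ = 2.7742.

2.77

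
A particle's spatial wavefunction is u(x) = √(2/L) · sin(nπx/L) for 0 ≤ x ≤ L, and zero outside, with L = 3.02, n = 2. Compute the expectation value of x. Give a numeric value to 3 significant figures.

1.51

⟨x⟩ = ∫ x·|u|² dx (integrals over the domain).
With sin²θ = (1 − cos2θ)/2 on 0 ≤ x ≤ L: ∫sin²(nπx/L) dx = L/2, ∫x·sin²(nπx/L) dx = L²/4, ∫x²·sin²(nπx/L) dx = L³·(1/6 − 1/(4n²π²)); higher powers xᵏ the same way, integrating xᵏ·cos(2nπx/L) by parts.
⟨x⟩ = 1.5100.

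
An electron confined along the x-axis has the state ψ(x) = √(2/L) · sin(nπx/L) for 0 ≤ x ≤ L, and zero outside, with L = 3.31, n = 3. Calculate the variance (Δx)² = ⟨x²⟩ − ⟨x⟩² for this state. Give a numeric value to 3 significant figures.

0.851

Compute ⟨x⟩ and ⟨x²⟩ separately, then (Δx)² = ⟨x²⟩ − ⟨x⟩².
With sin²θ = (1 − cos2θ)/2 on 0 ≤ x ≤ L: ∫sin²(nπx/L) dx = L/2, ∫x·sin²(nπx/L) dx = L²/4, ∫x²·sin²(nπx/L) dx = L³·(1/6 − 1/(4n²π²)); higher powers xᵏ the same way, integrating xᵏ·cos(2nπx/L) by parts.
⟨x⟩ = 1.6550 and ⟨x²⟩ = 3.5904.
(Δx)² = 3.5904 − (1.6550)² = 0.85134.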